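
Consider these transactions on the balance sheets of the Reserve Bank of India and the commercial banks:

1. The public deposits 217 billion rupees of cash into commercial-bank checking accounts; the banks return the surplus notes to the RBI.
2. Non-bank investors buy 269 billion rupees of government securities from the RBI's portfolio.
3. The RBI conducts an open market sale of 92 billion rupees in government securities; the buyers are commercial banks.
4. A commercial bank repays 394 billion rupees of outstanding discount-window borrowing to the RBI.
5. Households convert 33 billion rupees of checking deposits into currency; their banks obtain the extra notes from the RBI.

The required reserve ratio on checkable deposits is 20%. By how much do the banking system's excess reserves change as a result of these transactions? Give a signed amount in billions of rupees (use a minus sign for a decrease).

-554 billion

Currency deposit 217 billion rupees: reserves +217B, deposits +217B.
Asset sale (to non-banks) 269 billion rupees: reserves −269B, deposits −269B.
OMO sale (to banks) 92 billion rupees: reserves −92B, deposits 0.
Discount-window repayment 394 billion rupees: reserves −394B, deposits 0.
Currency withdrawal 33 billion rupees: reserves −33B, deposits −33B.
Totals: Δreserves = −571B, Δdeposits = −85B.
Δrequired reserves = 20% × −85B = −17B.
Δexcess reserves = Δreserves − Δrequired = −571B − (−17B) = -554 billion.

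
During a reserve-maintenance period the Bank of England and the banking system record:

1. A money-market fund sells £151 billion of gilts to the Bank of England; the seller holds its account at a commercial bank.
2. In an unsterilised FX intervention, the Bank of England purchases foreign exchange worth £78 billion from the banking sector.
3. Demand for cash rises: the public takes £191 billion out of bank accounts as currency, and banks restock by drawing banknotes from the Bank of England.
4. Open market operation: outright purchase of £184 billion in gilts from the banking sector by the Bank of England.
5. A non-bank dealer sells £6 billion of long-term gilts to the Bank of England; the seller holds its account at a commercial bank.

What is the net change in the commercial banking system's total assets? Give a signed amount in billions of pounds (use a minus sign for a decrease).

Asset purchase (from non-banks) £151 billion: bank balance sheets expand → +£151B.
FX purchase £78 billion: just an asset swap on bank balance sheets → 0.
Currency withdrawal £191 billion: bank balance sheets shrink → −£191B.
OMO purchase (from banks) £184 billion: just an asset swap on bank balance sheets → 0.
Asset purchase (from non-banks) £6 billion: bank balance sheets expand → +£6B.
Net: 151 + 0 − 191 + 0 + 6 = -£34 billion.

-£34 billion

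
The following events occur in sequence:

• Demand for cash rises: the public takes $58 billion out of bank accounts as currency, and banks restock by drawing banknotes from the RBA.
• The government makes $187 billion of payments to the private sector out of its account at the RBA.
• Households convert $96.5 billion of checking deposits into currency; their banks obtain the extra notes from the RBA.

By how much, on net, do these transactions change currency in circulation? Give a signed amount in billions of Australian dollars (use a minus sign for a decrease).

Currency withdrawal $58 billion: notes leave the central bank → +$58B.
Government spending $187 billion: no currency enters or leaves circulation → 0.
Currency withdrawal $96.5 billion: notes leave the central bank → +$96.5B.
Net: 58 + 0 + 96.5 = +$154.5 billion.

+$154.5 billion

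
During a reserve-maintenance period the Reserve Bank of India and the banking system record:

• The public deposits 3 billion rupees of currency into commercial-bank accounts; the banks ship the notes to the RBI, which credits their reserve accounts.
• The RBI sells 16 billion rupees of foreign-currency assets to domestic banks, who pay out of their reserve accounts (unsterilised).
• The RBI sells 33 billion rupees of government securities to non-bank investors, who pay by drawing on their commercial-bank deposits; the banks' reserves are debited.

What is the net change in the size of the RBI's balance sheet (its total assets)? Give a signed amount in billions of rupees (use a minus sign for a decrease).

-49 billion

RBI balance sheet:
  Assets:      Securities −33B, Foreign assets −16B
  Liabilities: Bank reserves −46B, Currency in circulation −3B
Change in total RBI assets = -49 billion.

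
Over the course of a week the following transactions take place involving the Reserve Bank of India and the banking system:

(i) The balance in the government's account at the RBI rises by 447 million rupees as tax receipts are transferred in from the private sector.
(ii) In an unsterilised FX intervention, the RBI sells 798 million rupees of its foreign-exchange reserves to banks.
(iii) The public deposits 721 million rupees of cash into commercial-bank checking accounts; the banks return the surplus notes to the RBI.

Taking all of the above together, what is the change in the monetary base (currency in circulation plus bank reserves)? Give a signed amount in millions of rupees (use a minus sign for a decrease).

Government account inflow 447 million rupees: reserves shift to a non-base liability → −447M.
FX sale 798 million rupees: RBI balance sheet contracts → −798M.
Currency deposit 721 million rupees: just a shift between currency and reserves — both are base money → 0.
Net: −447 − 798 + 0 = -1245 million.

-1245 million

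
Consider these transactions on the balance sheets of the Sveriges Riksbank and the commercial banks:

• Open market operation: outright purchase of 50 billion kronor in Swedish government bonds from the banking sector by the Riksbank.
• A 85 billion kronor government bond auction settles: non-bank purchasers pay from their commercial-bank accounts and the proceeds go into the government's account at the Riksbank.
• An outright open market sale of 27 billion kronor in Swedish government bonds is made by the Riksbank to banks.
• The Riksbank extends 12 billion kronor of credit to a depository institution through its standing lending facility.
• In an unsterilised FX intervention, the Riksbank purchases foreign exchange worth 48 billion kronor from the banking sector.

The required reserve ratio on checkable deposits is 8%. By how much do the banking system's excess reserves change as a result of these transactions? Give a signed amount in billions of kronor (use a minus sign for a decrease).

+4.8 billion

OMO purchase (from banks) 50 billion kronor: reserves +50B, deposits 0.
Government account inflow 85 billion kronor: reserves −85B, deposits −85B.
OMO sale (to banks) 27 billion kronor: reserves −27B, deposits 0.
Discount-window loan 12 billion kronor: reserves +12B, deposits 0.
FX purchase 48 billion kronor: reserves +48B, deposits 0.
Totals: Δreserves = −2B, Δdeposits = −85B.
Δrequired reserves = 8% × −85B = −6.8B.
Δexcess reserves = Δreserves − Δrequired = −2B − (−6.8B) = +4.8 billion.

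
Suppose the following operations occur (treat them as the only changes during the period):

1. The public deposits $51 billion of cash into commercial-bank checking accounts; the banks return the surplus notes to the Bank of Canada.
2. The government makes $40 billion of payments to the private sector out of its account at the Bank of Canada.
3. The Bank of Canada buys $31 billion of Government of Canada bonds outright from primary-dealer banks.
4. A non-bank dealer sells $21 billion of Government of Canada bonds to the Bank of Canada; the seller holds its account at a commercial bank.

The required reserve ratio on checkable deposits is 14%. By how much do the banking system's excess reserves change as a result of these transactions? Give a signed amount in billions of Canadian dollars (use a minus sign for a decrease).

Currency deposit $51 billion: reserves +$51B, deposits +$51B.
Government spending $40 billion: reserves +$40B, deposits +$40B.
OMO purchase (from banks) $31 billion: reserves +$31B, deposits 0.
Asset purchase (from non-banks) $21 billion: reserves +$21B, deposits +$21B.
Totals: Δreserves = +$143B, Δdeposits = +$112B.
Δrequired reserves = 14% × +$112B = +$15.68B.
Δexcess reserves = Δreserves − Δrequired = +$143B − (+$15.68B) = +$127.32 billion.

+$127.32 billion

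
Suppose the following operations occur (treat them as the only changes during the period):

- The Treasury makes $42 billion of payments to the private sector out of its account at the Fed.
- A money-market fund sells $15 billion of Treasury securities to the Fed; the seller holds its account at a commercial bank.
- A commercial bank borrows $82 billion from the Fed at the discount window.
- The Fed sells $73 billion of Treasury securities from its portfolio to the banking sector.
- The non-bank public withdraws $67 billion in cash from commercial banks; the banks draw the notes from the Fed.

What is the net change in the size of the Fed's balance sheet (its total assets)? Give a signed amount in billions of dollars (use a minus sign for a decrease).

Fed balance sheet:
  Assets:      Securities −$58B, Loans to banks +$82B
  Liabilities: Bank reserves −$1B, Currency in circulation +$67B, Government deposits −$42B
Commercial banking system:
  Assets:      Reserves at CB −$1B, Securities +$73B
  Liabilities: Checkable deposits −$10B, Borrowings from CB +$82B
Change in total Fed assets = +$24 billion.

+$24 billion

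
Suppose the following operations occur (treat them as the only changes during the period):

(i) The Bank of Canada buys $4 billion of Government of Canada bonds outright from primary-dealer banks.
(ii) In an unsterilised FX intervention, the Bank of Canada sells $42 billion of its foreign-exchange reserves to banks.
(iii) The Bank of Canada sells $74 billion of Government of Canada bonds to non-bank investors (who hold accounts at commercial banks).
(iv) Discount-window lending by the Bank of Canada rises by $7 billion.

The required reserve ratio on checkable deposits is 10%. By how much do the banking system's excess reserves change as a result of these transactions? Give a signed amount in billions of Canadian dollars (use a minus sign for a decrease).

OMO purchase (from banks) $4 billion: reserves +$4B, deposits 0.
FX sale $42 billion: reserves −$42B, deposits 0.
Asset sale (to non-banks) $74 billion: reserves −$74B, deposits −$74B.
Discount-window loan $7 billion: reserves +$7B, deposits 0.
Totals: Δreserves = −$105B, Δdeposits = −$74B.
Δrequired reserves = 10% × −$74B = −$7.4B.
Δexcess reserves = Δreserves − Δrequired = −$105B − (−$7.4B) = -$97.6 billion.

-$97.6 billion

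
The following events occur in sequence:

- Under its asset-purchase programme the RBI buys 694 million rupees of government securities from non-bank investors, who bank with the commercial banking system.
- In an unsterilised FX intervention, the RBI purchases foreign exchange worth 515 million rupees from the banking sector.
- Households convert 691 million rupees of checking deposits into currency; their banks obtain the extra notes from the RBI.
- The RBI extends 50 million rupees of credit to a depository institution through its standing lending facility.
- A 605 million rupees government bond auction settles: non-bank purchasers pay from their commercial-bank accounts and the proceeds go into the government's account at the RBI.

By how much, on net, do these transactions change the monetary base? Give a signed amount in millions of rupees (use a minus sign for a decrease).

+654 million

RBI balance sheet:
  Assets:      Securities +694M, Loans to banks +50M, Foreign assets +515M
  Liabilities: Bank reserves −37M, Currency in circulation +691M, Government deposits +605M
Monetary base = currency + reserves: +691M + (−37M) = +654 million.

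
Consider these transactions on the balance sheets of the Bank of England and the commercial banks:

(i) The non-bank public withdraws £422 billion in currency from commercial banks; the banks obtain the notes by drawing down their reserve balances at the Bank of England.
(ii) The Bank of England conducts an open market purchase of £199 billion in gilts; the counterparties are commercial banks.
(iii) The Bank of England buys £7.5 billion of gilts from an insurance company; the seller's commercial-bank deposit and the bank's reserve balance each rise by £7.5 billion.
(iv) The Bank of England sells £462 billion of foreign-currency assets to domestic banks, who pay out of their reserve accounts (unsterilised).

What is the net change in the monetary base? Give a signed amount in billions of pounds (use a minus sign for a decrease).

-£255.5 billion

Currency withdrawal £422 billion: just a shift between currency and reserves — both are base money → 0.
OMO purchase (from banks) £199 billion: Bank of England balance sheet expands → +£199B.
Asset purchase (from non-banks) £7.5 billion: Bank of England balance sheet expands → +£7.5B.
FX sale £462 billion: Bank of England balance sheet contracts → −£462B.
Net: 0 + 199 + 7.5 − 462 = -£255.5 billion.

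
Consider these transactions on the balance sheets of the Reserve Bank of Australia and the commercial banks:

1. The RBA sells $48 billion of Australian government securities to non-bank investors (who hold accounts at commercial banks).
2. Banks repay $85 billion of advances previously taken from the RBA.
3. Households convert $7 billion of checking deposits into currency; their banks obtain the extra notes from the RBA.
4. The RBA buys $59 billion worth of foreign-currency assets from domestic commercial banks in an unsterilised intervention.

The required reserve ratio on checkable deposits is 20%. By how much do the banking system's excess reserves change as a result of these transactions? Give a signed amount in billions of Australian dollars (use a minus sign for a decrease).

Asset sale (to non-banks) $48 billion: reserves −$48B, deposits −$48B.
Discount-window repayment $85 billion: reserves −$85B, deposits 0.
Currency withdrawal $7 billion: reserves −$7B, deposits −$7B.
FX purchase $59 billion: reserves +$59B, deposits 0.
Totals: Δreserves = −$81B, Δdeposits = −$55B.
Δrequired reserves = 20% × −$55B = −$11B.
Δexcess reserves = Δreserves − Δrequired = −$81B − (−$11B) = -$70 billion.

-$70 billion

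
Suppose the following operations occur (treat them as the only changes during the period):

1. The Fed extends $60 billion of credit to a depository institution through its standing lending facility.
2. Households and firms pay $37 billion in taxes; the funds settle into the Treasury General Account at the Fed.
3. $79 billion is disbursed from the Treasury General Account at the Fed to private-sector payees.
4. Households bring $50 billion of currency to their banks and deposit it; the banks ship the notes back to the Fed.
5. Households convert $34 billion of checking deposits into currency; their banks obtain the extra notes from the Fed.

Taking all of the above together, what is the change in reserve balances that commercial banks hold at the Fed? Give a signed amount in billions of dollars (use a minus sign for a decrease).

+$118 billion

Discount-window loan $60 billion: the loan is credited to the bank's reserve account → +$60B.
Government account inflow $37 billion: funds move from bank reserves into the government account → −$37B.
Government spending $79 billion: government payments flow into bank reserve accounts → +$79B.
Currency deposit $50 billion: returned notes are swapped for reserve credit → +$50B.
Currency withdrawal $34 billion: banks swap reserves for currency → −$34B.
Net: 60 − 37 + 79 + 50 − 34 = +$118 billion.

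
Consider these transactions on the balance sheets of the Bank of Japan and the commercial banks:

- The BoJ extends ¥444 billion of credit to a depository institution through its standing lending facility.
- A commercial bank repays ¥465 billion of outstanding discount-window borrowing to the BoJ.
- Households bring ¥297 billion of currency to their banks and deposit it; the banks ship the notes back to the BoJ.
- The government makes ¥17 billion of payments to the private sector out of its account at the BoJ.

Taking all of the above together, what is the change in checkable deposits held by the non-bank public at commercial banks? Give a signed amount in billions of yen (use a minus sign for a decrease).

+¥314 billion

Discount-window loan ¥444 billion: the counterparty is a bank, so public deposits are unchanged → 0.
Discount-window repayment ¥465 billion: the counterparty is a bank, so public deposits are unchanged → 0.
Currency deposit ¥297 billion: non-bank counterparties' bank balances rise → +¥297B.
Government spending ¥17 billion: non-bank counterparties' bank balances rise → +¥17B.
Net: 0 + 0 + 297 + 17 = +¥314 billion.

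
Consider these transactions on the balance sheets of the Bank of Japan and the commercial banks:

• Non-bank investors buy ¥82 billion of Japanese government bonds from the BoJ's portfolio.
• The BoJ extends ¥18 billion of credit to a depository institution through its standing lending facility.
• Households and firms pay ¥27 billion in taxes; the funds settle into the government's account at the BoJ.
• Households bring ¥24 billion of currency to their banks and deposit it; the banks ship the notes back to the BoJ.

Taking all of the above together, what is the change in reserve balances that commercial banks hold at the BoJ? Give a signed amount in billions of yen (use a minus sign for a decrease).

Asset sale (to non-banks) ¥82 billion: the non-bank buyers' banks settle from reserves → −¥82B.
Discount-window loan ¥18 billion: the loan is credited to the bank's reserve account → +¥18B.
Government account inflow ¥27 billion: funds move from bank reserves into the government account → −¥27B.
Currency deposit ¥24 billion: returned notes are swapped for reserve credit → +¥24B.
Net: −82 + 18 − 27 + 24 = -¥67 billion.

-¥67 billion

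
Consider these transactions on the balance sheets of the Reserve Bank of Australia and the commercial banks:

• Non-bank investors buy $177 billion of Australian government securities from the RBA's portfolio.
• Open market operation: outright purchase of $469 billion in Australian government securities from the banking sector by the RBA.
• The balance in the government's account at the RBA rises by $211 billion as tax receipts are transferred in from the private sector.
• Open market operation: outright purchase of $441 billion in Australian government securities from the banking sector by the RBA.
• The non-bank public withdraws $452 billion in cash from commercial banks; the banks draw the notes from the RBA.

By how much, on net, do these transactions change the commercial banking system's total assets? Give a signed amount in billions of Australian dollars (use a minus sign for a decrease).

Asset sale (to non-banks) $177 billion: bank balance sheets shrink → −$177B.
OMO purchase (from banks) $469 billion: just an asset swap on bank balance sheets → 0.
Government account inflow $211 billion: bank balance sheets shrink → −$211B.
OMO purchase (from banks) $441 billion: just an asset swap on bank balance sheets → 0.
Currency withdrawal $452 billion: bank balance sheets shrink → −$452B.
Net: −177 + 0 − 211 + 0 − 452 = -$840 billion.

-$840 billion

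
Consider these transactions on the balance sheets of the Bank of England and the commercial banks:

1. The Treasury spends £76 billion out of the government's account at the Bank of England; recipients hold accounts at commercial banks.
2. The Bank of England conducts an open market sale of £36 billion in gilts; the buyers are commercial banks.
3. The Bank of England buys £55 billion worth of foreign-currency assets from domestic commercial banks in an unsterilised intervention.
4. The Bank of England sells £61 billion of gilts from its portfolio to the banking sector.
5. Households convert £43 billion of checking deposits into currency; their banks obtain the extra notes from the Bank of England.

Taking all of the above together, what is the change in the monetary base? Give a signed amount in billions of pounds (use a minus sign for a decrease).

+£34 billion

Government spending £76 billion: a non-base liability converts back to reserves → +£76B.
OMO sale (to banks) £36 billion: Bank of England balance sheet contracts → −£36B.
FX purchase £55 billion: Bank of England balance sheet expands → +£55B.
OMO sale (to banks) £61 billion: Bank of England balance sheet contracts → −£61B.
Currency withdrawal £43 billion: just a shift between currency and reserves — both are base money → 0.
Net: 76 − 36 + 55 − 61 + 0 = +£34 billion.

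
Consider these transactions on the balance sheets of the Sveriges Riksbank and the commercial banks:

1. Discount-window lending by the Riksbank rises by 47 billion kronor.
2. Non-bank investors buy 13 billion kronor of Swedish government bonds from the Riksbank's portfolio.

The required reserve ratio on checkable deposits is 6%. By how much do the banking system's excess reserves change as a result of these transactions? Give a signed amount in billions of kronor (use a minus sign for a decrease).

Discount-window loan 47 billion kronor: reserves +47B, deposits 0.
Asset sale (to non-banks) 13 billion kronor: reserves −13B, deposits −13B.
Totals: Δreserves = +34B, Δdeposits = −13B.
Δrequired reserves = 6% × −13B = −0.78B.
Δexcess reserves = Δreserves − Δrequired = +34B − (−0.78B) = +34.78 billion.

+34.78 billion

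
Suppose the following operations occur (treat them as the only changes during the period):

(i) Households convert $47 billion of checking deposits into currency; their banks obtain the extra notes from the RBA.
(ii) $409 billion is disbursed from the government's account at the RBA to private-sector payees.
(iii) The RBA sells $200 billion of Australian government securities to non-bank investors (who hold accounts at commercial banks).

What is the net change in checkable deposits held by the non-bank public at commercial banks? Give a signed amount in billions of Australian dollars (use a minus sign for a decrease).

RBA balance sheet:
  Assets:      Securities −$200B
  Liabilities: Bank reserves +$162B, Currency in circulation +$47B, Government deposits −$409B
Commercial banking system:
  Assets:      Reserves at CB +$162B
  Liabilities: Checkable deposits +$162B
So the change in checkable deposits held by the non-bank public at commercial banks is +$162 billion.

+$162 billion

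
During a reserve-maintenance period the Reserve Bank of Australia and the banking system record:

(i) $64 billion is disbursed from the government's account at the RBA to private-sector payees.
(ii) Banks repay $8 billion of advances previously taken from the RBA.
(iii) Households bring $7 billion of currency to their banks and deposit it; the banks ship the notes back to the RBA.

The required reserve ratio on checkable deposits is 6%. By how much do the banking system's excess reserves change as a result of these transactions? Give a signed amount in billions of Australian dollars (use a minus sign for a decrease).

+$58.74 billion

Government spending $64 billion: reserves +$64B, deposits +$64B.
Discount-window repayment $8 billion: reserves −$8B, deposits 0.
Currency deposit $7 billion: reserves +$7B, deposits +$7B.
Totals: Δreserves = +$63B, Δdeposits = +$71B.
Δrequired reserves = 6% × +$71B = +$4.26B.
Δexcess reserves = Δreserves − Δrequired = +$63B − (+$4.26B) = +$58.74 billion.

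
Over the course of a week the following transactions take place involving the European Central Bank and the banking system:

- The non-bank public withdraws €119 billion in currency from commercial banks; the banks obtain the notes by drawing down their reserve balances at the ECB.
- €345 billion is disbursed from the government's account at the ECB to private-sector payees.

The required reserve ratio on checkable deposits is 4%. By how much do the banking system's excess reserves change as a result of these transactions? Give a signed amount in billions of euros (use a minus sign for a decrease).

+€216.96 billion

Currency withdrawal €119 billion: reserves −€119B, deposits −€119B.
Government spending €345 billion: reserves +€345B, deposits +€345B.
Totals: Δreserves = +€226B, Δdeposits = +€226B.
Δrequired reserves = 4% × +€226B = +€9.04B.
Δexcess reserves = Δreserves − Δrequired = +€226B − (+€9.04B) = +€216.96 billion.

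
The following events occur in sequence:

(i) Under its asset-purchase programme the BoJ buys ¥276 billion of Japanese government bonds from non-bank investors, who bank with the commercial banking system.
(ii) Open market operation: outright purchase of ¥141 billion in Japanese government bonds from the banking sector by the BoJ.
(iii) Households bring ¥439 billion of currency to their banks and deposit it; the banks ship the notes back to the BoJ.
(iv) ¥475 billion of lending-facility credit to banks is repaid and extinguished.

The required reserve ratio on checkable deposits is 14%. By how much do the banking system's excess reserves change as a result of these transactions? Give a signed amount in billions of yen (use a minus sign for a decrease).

Asset purchase (from non-banks) ¥276 billion: reserves +¥276B, deposits +¥276B.
OMO purchase (from banks) ¥141 billion: reserves +¥141B, deposits 0.
Currency deposit ¥439 billion: reserves +¥439B, deposits +¥439B.
Discount-window repayment ¥475 billion: reserves −¥475B, deposits 0.
Totals: Δreserves = +¥381B, Δdeposits = +¥715B.
Δrequired reserves = 14% × +¥715B = +¥100.1B.
Δexcess reserves = Δreserves − Δrequired = +¥381B − (+¥100.1B) = +¥280.9 billion.

+¥280.9 billion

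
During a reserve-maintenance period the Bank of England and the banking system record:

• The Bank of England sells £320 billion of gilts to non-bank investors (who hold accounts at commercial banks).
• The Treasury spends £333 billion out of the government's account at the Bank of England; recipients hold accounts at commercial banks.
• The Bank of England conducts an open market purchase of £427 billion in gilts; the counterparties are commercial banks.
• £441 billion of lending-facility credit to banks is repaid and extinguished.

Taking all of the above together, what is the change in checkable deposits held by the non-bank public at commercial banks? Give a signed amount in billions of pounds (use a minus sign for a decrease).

+£13 billion

Bank of England balance sheet:
  Assets:      Securities +£107B, Loans to banks −£441B
  Liabilities: Bank reserves −£1B, Government deposits −£333B
Commercial banking system:
  Assets:      Reserves at CB −£1B, Securities −£427B
  Liabilities: Checkable deposits +£13B, Borrowings from CB −£441B
So the change in checkable deposits held by the non-bank public at commercial banks is +£13 billion.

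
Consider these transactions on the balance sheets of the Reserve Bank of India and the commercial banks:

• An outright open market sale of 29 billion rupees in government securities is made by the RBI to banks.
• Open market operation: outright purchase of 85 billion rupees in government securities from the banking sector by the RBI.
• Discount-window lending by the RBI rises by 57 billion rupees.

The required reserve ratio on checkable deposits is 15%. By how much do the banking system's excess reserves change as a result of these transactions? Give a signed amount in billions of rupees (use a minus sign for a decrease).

+113 billion

OMO sale (to banks) 29 billion rupees: reserves −29B, deposits 0.
OMO purchase (from banks) 85 billion rupees: reserves +85B, deposits 0.
Discount-window loan 57 billion rupees: reserves +57B, deposits 0.
Totals: Δreserves = +113B, Δdeposits = 0.
Δrequired reserves = 15% × 0 = 0.
Δexcess reserves = Δreserves − Δrequired = +113B − (0) = +113 billion.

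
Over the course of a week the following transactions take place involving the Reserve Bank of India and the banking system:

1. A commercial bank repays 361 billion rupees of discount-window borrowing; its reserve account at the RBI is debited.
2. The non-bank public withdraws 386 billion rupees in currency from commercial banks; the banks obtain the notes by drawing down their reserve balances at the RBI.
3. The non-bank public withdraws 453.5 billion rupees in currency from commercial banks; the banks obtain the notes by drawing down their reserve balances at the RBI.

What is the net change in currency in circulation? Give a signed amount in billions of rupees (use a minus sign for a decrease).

+839.5 billion

RBI balance sheet:
  Assets:      Loans to banks −361B
  Liabilities: Bank reserves −1200.5B, Currency in circulation +839.5B
Commercial banking system:
  Assets:      Reserves at CB −1200.5B
  Liabilities: Checkable deposits −839.5B, Borrowings from CB −361B
So the change in currency in circulation is +839.5 billion.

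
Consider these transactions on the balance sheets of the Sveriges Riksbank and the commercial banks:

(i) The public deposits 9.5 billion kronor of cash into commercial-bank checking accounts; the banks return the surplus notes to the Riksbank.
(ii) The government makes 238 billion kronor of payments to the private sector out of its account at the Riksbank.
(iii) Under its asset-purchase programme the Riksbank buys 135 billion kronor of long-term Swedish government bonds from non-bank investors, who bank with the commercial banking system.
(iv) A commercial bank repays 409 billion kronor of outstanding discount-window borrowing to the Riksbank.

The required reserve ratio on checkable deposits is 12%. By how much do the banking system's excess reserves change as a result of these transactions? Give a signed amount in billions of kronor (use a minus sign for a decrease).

-72.4 billion

Currency deposit 9.5 billion kronor: reserves +9.5B, deposits +9.5B.
Government spending 238 billion kronor: reserves +238B, deposits +238B.
Asset purchase (from non-banks) 135 billion kronor: reserves +135B, deposits +135B.
Discount-window repayment 409 billion kronor: reserves −409B, deposits 0.
Totals: Δreserves = −26.5B, Δdeposits = +382.5B.
Δrequired reserves = 12% × +382.5B = +45.9B.
Δexcess reserves = Δreserves − Δrequired = −26.5B − (+45.9B) = -72.4 billion.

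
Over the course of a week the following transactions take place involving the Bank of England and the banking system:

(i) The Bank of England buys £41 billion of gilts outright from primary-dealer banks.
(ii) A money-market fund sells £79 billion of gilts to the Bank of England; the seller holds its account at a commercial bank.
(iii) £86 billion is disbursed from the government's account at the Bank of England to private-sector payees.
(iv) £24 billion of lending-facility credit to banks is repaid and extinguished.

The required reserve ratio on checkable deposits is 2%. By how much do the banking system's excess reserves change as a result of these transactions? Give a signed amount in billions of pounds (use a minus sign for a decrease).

OMO purchase (from banks) £41 billion: reserves +£41B, deposits 0.
Asset purchase (from non-banks) £79 billion: reserves +£79B, deposits +£79B.
Government spending £86 billion: reserves +£86B, deposits +£86B.
Discount-window repayment £24 billion: reserves −£24B, deposits 0.
Totals: Δreserves = +£182B, Δdeposits = +£165B.
Δrequired reserves = 2% × +£165B = +£3.3B.
Δexcess reserves = Δreserves − Δrequired = +£182B − (+£3.3B) = +£178.7 billion.

+£178.7 billion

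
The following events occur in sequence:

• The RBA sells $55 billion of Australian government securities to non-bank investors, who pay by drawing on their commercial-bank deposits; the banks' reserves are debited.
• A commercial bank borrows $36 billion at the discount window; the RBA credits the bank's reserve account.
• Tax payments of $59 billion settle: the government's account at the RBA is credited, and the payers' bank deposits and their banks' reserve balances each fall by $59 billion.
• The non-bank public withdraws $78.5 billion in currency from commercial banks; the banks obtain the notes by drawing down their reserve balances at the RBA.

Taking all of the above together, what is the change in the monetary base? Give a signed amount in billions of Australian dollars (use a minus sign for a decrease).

-$78 billion

Asset sale (to non-banks) $55 billion: RBA balance sheet contracts → −$55B.
Discount-window loan $36 billion: RBA balance sheet expands → +$36B.
Government account inflow $59 billion: reserves shift to a non-base liability → −$59B.
Currency withdrawal $78.5 billion: just a shift between currency and reserves — both are base money → 0.
Net: −55 + 36 − 59 + 0 = -$78 billion.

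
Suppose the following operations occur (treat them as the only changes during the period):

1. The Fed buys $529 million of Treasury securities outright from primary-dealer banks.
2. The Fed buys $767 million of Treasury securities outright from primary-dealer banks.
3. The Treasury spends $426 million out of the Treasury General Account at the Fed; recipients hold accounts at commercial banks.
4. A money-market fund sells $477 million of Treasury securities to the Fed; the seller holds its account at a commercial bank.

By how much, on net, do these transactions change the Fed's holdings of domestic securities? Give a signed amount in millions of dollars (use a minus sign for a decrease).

+$1773 million

Fed balance sheet:
  Assets:      Securities +$1773M
  Liabilities: Bank reserves +$2199M, Government deposits −$426M
So the change in the Fed's holdings of domestic securities is +$1773 million.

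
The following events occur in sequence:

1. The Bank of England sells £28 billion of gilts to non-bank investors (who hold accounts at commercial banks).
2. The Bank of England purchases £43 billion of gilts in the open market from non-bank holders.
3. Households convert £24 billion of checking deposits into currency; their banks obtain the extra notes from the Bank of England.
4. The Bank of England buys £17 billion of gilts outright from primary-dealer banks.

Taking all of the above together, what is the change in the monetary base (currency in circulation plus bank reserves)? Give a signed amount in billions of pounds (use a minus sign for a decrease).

Asset sale (to non-banks) £28 billion: Bank of England balance sheet contracts → −£28B.
Asset purchase (from non-banks) £43 billion: Bank of England balance sheet expands → +£43B.
Currency withdrawal £24 billion: just a shift between currency and reserves — both are base money → 0.
OMO purchase (from banks) £17 billion: Bank of England balance sheet expands → +£17B.
Net: −28 + 43 + 0 + 17 = +£32 billion.

+£32 billion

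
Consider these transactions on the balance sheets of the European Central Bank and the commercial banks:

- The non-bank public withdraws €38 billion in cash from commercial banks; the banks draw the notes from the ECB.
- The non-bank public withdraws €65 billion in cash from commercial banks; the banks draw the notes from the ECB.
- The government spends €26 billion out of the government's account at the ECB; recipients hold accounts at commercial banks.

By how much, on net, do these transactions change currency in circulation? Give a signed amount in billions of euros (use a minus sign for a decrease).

+€103 billion

Currency withdrawal €38 billion: notes leave the central bank → +€38B.
Currency withdrawal €65 billion: notes leave the central bank → +€65B.
Government spending €26 billion: no currency enters or leaves circulation → 0.
Net: 38 + 65 + 0 = +€103 billion.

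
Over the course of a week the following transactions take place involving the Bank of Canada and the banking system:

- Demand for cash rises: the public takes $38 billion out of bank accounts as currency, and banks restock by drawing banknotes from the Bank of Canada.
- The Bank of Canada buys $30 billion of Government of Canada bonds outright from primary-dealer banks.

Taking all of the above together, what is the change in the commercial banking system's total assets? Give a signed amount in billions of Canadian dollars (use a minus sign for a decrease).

-$38 billion

Bank of Canada balance sheet:
  Assets:      Securities +$30B
  Liabilities: Bank reserves −$8B, Currency in circulation +$38B
Commercial banking system:
  Assets:      Reserves at CB −$8B, Securities −$30B
  Liabilities: Checkable deposits −$38B
Change in total bank assets = -$38 billion.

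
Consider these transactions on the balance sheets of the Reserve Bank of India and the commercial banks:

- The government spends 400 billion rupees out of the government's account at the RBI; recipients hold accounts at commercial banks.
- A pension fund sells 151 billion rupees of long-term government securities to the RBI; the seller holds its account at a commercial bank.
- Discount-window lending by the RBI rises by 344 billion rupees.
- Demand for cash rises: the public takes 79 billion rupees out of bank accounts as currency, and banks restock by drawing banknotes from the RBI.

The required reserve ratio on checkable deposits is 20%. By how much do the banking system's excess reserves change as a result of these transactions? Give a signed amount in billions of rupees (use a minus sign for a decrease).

+721.6 billion

Government spending 400 billion rupees: reserves +400B, deposits +400B.
Asset purchase (from non-banks) 151 billion rupees: reserves +151B, deposits +151B.
Discount-window loan 344 billion rupees: reserves +344B, deposits 0.
Currency withdrawal 79 billion rupees: reserves −79B, deposits −79B.
Totals: Δreserves = +816B, Δdeposits = +472B.
Δrequired reserves = 20% × +472B = +94.4B.
Δexcess reserves = Δreserves − Δrequired = +816B − (+94.4B) = +721.6 billion.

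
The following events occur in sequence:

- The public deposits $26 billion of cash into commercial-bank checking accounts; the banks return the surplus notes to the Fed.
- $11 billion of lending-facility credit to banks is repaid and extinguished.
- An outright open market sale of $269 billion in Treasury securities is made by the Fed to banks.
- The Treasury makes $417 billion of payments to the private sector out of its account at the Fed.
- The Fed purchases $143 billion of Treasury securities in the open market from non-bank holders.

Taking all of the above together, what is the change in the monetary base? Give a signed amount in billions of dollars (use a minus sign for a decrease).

+$280 billion

Currency deposit $26 billion: just a shift between currency and reserves — both are base money → 0.
Discount-window repayment $11 billion: Fed balance sheet contracts → −$11B.
OMO sale (to banks) $269 billion: Fed balance sheet contracts → −$269B.
Government spending $417 billion: a non-base liability converts back to reserves → +$417B.
Asset purchase (from non-banks) $143 billion: Fed balance sheet expands → +$143B.
Net: 0 − 11 − 269 + 417 + 143 = +$280 billion.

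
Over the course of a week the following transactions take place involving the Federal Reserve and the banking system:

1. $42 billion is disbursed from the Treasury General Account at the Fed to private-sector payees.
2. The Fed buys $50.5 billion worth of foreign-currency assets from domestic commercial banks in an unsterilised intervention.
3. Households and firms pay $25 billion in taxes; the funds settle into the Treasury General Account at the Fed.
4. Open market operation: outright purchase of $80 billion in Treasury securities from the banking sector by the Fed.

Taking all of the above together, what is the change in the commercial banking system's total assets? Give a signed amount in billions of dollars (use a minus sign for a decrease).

+$17 billion

Fed balance sheet:
  Assets:      Securities +$80B, Foreign assets +$50.5B
  Liabilities: Bank reserves +$147.5B, Government deposits −$17B
Commercial banking system:
  Assets:      Reserves at CB +$147.5B, Securities −$80B, Foreign assets −$50.5B
  Liabilities: Checkable deposits +$17B
Change in total bank assets = +$17 billion.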